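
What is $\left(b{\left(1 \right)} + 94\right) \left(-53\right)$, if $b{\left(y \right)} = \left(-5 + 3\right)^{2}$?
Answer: $-5194$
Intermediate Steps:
$b{\left(y \right)} = 4$ ($b{\left(y \right)} = \left(-2\right)^{2} = 4$)
$\left(b{\left(1 \right)} + 94\right) \left(-53\right) = \left(4 + 94\right) \left(-53\right) = 98 \left(-53\right) = -5194$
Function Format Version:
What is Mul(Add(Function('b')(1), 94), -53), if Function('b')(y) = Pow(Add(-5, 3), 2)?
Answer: -5194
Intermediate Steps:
Function('b')(y) = 4 (Function('b')(y) = Pow(-2, 2) = 4)
Mul(Add(Function('b')(1), 94), -53) = Mul(Add(4, 94), -53) = Mul(98, -53) = -5194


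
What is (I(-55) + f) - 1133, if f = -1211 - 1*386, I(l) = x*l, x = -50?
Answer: 20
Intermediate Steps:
I(l) = -50*l
f = -1597 (f = -1211 - 386 = -1597)
(I(-55) + f) - 1133 = (-50*(-55) - 1597) - 1133 = (2750 - 1597) - 1133 = 1153 - 1133 = 20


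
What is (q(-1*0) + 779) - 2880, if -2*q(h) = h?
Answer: -2101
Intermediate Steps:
q(h) = -h/2
(q(-1*0) + 779) - 2880 = (-(-1)*0/2 + 779) - 2880 = (-½*0 + 779) - 2880 = (0 + 779) - 2880 = 779 - 2880 = -2101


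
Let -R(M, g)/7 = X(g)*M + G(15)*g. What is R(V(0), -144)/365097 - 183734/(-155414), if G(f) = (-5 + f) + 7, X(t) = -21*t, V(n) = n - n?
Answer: 11623984417/9456864193 ≈ 1.2292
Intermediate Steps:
V(n) = 0
G(f) = 2 + f
R(M, g) = -119*g + 147*M*g (R(M, g) = -7*((-21*g)*M + (2 + 15)*g) = -7*(-21*M*g + 17*g) = -7*(17*g - 21*M*g) = -119*g + 147*M*g)
R(V(0), -144)/365097 - 183734/(-155414) = (7*(-144)*(-17 + 21*0))/365097 - 183734/(-155414) = (7*(-144)*(-17 + 0))*(1/365097) - 183734*(-1/155414) = (7*(-144)*(-17))*(1/365097) + 91867/77707 = 17136*(1/365097) + 91867/77707 = 5712/121699 + 91867/77707 = 11623984417/9456864193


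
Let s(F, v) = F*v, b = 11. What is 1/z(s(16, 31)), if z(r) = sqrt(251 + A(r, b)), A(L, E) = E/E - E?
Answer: sqrt(241)/241 ≈ 0.064416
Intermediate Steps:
A(L, E) = 1 - E
z(r) = sqrt(241) (z(r) = sqrt(251 + (1 - 1*11)) = sqrt(251 + (1 - 11)) = sqrt(251 - 10) = sqrt(241))
1/z(s(16, 31)) = 1/(sqrt(241)) = sqrt(241)/241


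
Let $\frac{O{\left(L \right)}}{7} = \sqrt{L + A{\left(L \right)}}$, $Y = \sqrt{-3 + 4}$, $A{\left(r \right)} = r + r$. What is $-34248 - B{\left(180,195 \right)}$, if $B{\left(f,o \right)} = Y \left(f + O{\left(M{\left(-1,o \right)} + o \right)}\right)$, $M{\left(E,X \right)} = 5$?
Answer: $-34428 - 70 \sqrt{6} \approx -34599.0$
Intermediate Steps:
$A{\left(r \right)} = 2 r$
$Y = 1$ ($Y = \sqrt{1} = 1$)
$O{\left(L \right)} = 7 \sqrt{3} \sqrt{L}$ ($O{\left(L \right)} = 7 \sqrt{L + 2 L} = 7 \sqrt{3 L} = 7 \sqrt{3} \sqrt{L}$)
$B{\left(f,o \right)} = f + 7 \sqrt{3} \sqrt{5 + o}$ ($B{\left(f,o \right)} = 1 \left(f + 7 \sqrt{3} \sqrt{5 + o}\right) = f + 7 \sqrt{3} \sqrt{5 + o}$)
$-34248 - B{\left(180,195 \right)} = -34248 - \left(180 + 7 \sqrt{15 + 3 \cdot 195}\right) = -34248 - \left(180 + 7 \sqrt{15 + 585}\right) = -34248 - \left(180 + 7 \sqrt{600}\right) = -34248 - \left(180 + 7 \cdot 10 \sqrt{6}\right) = -34248 - \left(180 + 70 \sqrt{6}\right) = -34428 - 70 \sqrt{6}$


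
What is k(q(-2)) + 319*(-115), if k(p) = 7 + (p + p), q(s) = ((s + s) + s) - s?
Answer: -36686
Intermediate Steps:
q(s) = 2*s (q(s) = (2*s + s) - s = 3*s - s = 2*s)
k(p) = 7 + 2*p
k(q(-2)) + 319*(-115) = (7 + 2*(2*(-2))) + 319*(-115) = (7 + 2*(-4)) - 36685 = (7 - 8) - 36685 = -1 - 36685 = -36686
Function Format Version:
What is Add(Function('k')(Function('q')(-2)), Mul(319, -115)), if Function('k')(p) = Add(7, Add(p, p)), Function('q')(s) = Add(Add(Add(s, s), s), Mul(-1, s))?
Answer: -36686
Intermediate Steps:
Function('q')(s) = Mul(2, s) (Function('q')(s) = Add(Add(Mul(2, s), s), Mul(-1, s)) = Add(Mul(3, s), Mul(-1, s)) = Mul(2, s))
Function('k')(p) = Add(7, Mul(2, p))
Add(Function('k')(Function('q')(-2)), Mul(319, -115)) = Add(Add(7, Mul(2, Mul(2, -2))), Mul(319, -115)) = Add(Add(7, Mul(2, -4)), -36685) = Add(Add(7, -8), -36685) = Add(-1, -36685) = -36686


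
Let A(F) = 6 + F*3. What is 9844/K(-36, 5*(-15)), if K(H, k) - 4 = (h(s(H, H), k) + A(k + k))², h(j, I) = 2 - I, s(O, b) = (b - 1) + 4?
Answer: 9844/134693 ≈ 0.073085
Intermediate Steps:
s(O, b) = 3 + b (s(O, b) = (-1 + b) + 4 = 3 + b)
A(F) = 6 + 3*F
K(H, k) = 4 + (8 + 5*k)² (K(H, k) = 4 + ((2 - k) + (6 + 3*(k + k)))² = 4 + ((2 - k) + (6 + 3*(2*k)))² = 4 + ((2 - k) + (6 + 6*k))² = 4 + (8 + 5*k)²)
9844/K(-36, 5*(-15)) = 9844/(4 + (8 + 5*(5*(-15)))²) = 9844/(4 + (8 + 5*(-75))²) = 9844/(4 + (8 - 375)²) = 9844/(4 + (-367)²) = 9844/(4 + 134689) = 9844/134693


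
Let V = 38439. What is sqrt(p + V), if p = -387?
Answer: 6*sqrt(1057) ≈ 195.07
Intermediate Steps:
sqrt(p + V) = sqrt(-387 + 38439) = sqrt(38052) = 6*sqrt(1057)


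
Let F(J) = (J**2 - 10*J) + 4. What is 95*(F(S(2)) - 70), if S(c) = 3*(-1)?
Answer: -2565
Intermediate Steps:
S(c) = -3
F(J) = 4 + J**2 - 10*J
95*(F(S(2)) - 70) = 95*((4 + (-3)**2 - 10*(-3)) - 70) = 95*((4 + 9 + 30) - 70) = 95*(43 - 70) = 95*(-27) = -2565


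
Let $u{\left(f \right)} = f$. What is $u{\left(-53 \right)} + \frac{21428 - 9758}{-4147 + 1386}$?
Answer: $- \frac{158003}{2761} \approx -57.227$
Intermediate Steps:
$u{\left(-53 \right)} + \frac{21428 - 9758}{-4147 + 1386} = -53 + \frac{21428 - 9758}{-4147 + 1386} = -53 + \frac{11670}{-2761} = -53 + 11670 \left(- \frac{1}{2761}\right) = -53 - \frac{11670}{2761} = - \frac{158003}{2761}$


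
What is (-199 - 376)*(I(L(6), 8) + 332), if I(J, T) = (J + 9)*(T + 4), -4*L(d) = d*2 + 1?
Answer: -230575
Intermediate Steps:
L(d) = -1/4 - d/2 (L(d) = -(d*2 + 1)/4 = -(2*d + 1)/4 = -(1 + 2*d)/4 = -1/4 - d/2)
I(J, T) = (4 + T)*(9 + J) (I(J, T) = (9 + J)*(4 + T) = (4 + T)*(9 + J))
(-199 - 376)*(I(L(6), 8) + 332) = (-199 - 376)*((36 + 4*(-1/4 - 1/2*6) + 9*8 + (-1/4 - 1/2*6)*8) + 332) = -575*((36 + 4*(-1/4 - 3) + 72 + (-1/4 - 3)*8) + 332) = -575*((36 + 4*(-13/4) + 72 - 13/4*8) + 332) = -575*((36 - 13 + 72 - 26) + 332) = -575*(69 + 332) = -575*401 = -230575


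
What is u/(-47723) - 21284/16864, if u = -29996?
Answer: -7498291/11835304 ≈ -0.63355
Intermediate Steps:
u/(-47723) - 21284/16864 = -29996/(-47723) - 21284/16864 = -29996*(-1/47723) - 21284*1/16864 = 29996/47723 - 313/248 = -7498291/11835304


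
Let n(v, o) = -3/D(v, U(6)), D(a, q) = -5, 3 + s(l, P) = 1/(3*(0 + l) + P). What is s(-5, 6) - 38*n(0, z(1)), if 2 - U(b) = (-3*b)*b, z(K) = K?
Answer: -1166/45 ≈ -25.911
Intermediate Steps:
U(b) = 2 + 3*b² (U(b) = 2 - (-3*b)*b = 2 - (-3)*b² = 2 + 3*b²)
s(l, P) = -3 + 1/(P + 3*l) (s(l, P) = -3 + 1/(3*(0 + l) + P) = -3 + 1/(3*l + P) = -3 + 1/(P + 3*l))
n(v, o) = ⅗ (n(v, o) = -3/(-5) = -3*(-⅕) = ⅗)
s(-5, 6) - 38*n(0, z(1)) = (1 - 9*(-5) - 3*6)/(6 + 3*(-5)) - 38*⅗ = (1 + 45 - 18)/(6 - 15) - 114/5 = 28/(-9) - 114/5 = -⅑*28 - 114/5 = -28/9 - 114/5 = -1166/45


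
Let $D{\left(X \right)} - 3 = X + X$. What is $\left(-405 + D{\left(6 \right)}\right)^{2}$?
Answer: $152100$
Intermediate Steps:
$D{\left(X \right)} = 3 + 2 X$ ($D{\left(X \right)} = 3 + \left(X + X\right) = 3 + 2 X$)
$\left(-405 + D{\left(6 \right)}\right)^{2} = \left(-405 + \left(3 + 2 \cdot 6\right)\right)^{2} = \left(-405 + \left(3 + 12\right)\right)^{2} = \left(-405 + 15\right)^{2} = \left(-390\right)^{2} = 152100$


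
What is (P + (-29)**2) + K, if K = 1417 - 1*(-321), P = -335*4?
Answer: 1239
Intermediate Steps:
P = -1340
K = 1738 (K = 1417 + 321 = 1738)
(P + (-29)**2) + K = (-1340 + (-29)**2) + 1738 = (-1340 + 841) + 1738 = -499 + 1738 = 1239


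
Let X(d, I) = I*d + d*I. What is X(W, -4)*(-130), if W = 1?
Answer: 1040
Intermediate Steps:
X(d, I) = 2*I*d (X(d, I) = I*d + I*d = 2*I*d)
X(W, -4)*(-130) = (2*(-4)*1)*(-130) = -8*(-130) = 1040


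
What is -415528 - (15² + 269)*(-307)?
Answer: -263870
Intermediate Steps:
-415528 - (15² + 269)*(-307) = -415528 - (225 + 269)*(-307) = -415528 - 494*(-307) = -415528 - 1*(-151658) = -415528 + 151658 = -263870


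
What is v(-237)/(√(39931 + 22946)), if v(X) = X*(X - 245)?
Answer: 38078*√62877/20959 ≈ 455.56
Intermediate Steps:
v(X) = X*(-245 + X)
v(-237)/(√(39931 + 22946)) = (-237*(-245 - 237))/(√(39931 + 22946)) = (-237*(-482))/(√62877) = 114234*(√62877/62877) = 38078*√62877/20959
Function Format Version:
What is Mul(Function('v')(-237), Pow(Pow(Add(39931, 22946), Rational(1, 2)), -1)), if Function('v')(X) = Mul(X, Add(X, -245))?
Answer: Mul(Rational(38078, 20959), Pow(62877, Rational(1, 2))) ≈ 455.56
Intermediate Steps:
Function('v')(X) = Mul(X, Add(-245, X))
Mul(Function('v')(-237), Pow(Pow(Add(39931, 22946), Rational(1, 2)), -1)) = Mul(Mul(-237, Add(-245, -237)), Pow(Pow(Add(39931, 22946), Rational(1, 2)), -1)) = Mul(Mul(-237, -482), Pow(Pow(62877, Rational(1, 2)), -1)) = Mul(114234, Mul(Rational(1, 62877), Pow(62877, Rational(1, 2)))) = Mul(Rational(38078, 20959), Pow(62877, Rational(1, 2)))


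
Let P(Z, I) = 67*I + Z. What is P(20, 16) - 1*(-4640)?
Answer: 5732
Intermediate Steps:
P(Z, I) = Z + 67*I
P(20, 16) - 1*(-4640) = (20 + 67*16) - 1*(-4640) = (20 + 1072) + 4640 = 1092 + 4640 = 5732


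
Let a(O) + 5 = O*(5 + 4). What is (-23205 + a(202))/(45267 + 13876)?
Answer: -3056/8449 ≈ -0.36170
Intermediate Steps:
a(O) = -5 + 9*O (a(O) = -5 + O*(5 + 4) = -5 + O*9 = -5 + 9*O)
(-23205 + a(202))/(45267 + 13876) = (-23205 + (-5 + 9*202))/(45267 + 13876) = (-23205 + (-5 + 1818))/59143 = (-23205 + 1813)*(1/59143) = -21392*1/59143 = -3056/8449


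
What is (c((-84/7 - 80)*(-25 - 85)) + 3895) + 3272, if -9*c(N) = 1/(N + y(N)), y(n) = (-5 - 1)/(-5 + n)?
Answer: 6602771794267/921274146 ≈ 7167.0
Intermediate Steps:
y(n) = -6/(-5 + n)
c(N) = -1/(9*(N - 6/(-5 + N)))
(c((-84/7 - 80)*(-25 - 85)) + 3895) + 3272 = ((5 - (-84/7 - 80)*(-25 - 85))/(9*(-6 + ((-84/7 - 80)*(-25 - 85))*(-5 + (-84/7 - 80)*(-25 - 85)))) + 3895) + 3272 = ((5 - (-84*1/7 - 80)*(-110))/(9*(-6 + ((-84*1/7 - 80)*(-110))*(-5 + (-84*1/7 - 80)*(-110)))) + 3895) + 3272 = ((5 - (-12 - 80)*(-110))/(9*(-6 + ((-12 - 80)*(-110))*(-5 + (-12 - 80)*(-110)))) + 3895) + 3272 = ((5 - (-92)*(-110))/(9*(-6 + (-92*(-110))*(-5 - 92*(-110)))) + 3895) + 3272 = ((5 - 1*10120)/(9*(-6 + 10120*(-5 + 10120))) + 3895) + 3272 = ((5 - 10120)/(9*(-6 + 10120*10115)) + 3895) + 3272 = ((1/9)*(-10115)/(-6 + 102363800) + 3895) + 3272 = ((1/9)*(-10115)/102363794 + 3895) + 3272 = ((1/9)*(1/102363794)*(-10115) + 3895) + 3272 = (-10115/921274146 + 3895) + 3272 = 3588362788555/921274146 + 3272 = 6602771794267/921274146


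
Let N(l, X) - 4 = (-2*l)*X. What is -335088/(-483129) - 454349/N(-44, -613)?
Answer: 26398202749/2895553140 ≈ 9.1168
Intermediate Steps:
N(l, X) = 4 - 2*X*l (N(l, X) = 4 + (-2*l)*X = 4 - 2*X*l)
-335088/(-483129) - 454349/N(-44, -613) = -335088/(-483129) - 454349/(4 - 2*(-613)*(-44)) = -335088*(-1/483129) - 454349/(4 - 53944) = 37232/53681 - 454349/(-53940) = 37232/53681 - 454349*(-1/53940) = 37232/53681 + 454349/53940 = 26398202749/2895553140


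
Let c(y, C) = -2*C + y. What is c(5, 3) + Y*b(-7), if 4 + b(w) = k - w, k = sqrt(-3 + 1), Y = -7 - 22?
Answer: -88 - 29*I*sqrt(2) ≈ -88.0 - 41.012*I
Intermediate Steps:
Y = -29
c(y, C) = y - 2*C
k = I*sqrt(2) (k = sqrt(-2) = I*sqrt(2) ≈ 1.4142*I)
b(w) = -4 - w + I*sqrt(2) (b(w) = -4 + (I*sqrt(2) - w) = -4 + (-w + I*sqrt(2)) = -4 - w + I*sqrt(2))
c(5, 3) + Y*b(-7) = (5 - 2*3) - 29*(-4 - 1*(-7) + I*sqrt(2)) = (5 - 6) - 29*(-4 + 7 + I*sqrt(2)) = -1 - 29*(3 + I*sqrt(2)) = -1 + (-87 - 29*I*sqrt(2)) = -88 - 29*I*sqrt(2)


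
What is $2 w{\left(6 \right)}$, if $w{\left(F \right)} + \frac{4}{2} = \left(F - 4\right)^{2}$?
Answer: $4$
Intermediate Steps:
$w{\left(F \right)} = -2 + \left(-4 + F\right)^{2}$ ($w{\left(F \right)} = -2 + \left(F - 4\right)^{2} = -2 + \left(-4 + F\right)^{2}$)
$2 w{\left(6 \right)} = 2 \left(-2 + \left(-4 + 6\right)^{2}\right) = 2 \left(-2 + 2^{2}\right) = 2 \left(-2 + 4\right) = 2 \cdot 2 = 4$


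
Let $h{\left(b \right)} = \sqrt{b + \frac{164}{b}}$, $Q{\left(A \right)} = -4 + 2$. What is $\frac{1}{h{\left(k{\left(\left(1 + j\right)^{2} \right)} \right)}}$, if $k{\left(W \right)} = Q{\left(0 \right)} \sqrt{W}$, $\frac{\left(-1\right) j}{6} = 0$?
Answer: $- \frac{i \sqrt{21}}{42} \approx - 0.10911 i$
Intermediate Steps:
$j = 0$ ($j = \left(-6\right) 0 = 0$)
$Q{\left(A \right)} = -2$
$k{\left(W \right)} = - 2 \sqrt{W}$
$\frac{1}{h{\left(k{\left(\left(1 + j\right)^{2} \right)} \right)}} = \frac{1}{\sqrt{- 2 \sqrt{\left(1 + 0\right)^{2}} + \frac{164}{\left(-2\right) \sqrt{\left(1 + 0\right)^{2}}}}} = \frac{1}{\sqrt{- 2 \sqrt{1^{2}} + \frac{164}{\left(-2\right) \sqrt{1^{2}}}}} = \frac{1}{\sqrt{- 2 \sqrt{1} + \frac{164}{\left(-2\right) \sqrt{1}}}} = \frac{1}{\sqrt{\left(-2\right) 1 + \frac{164}{\left(-2\right) 1}}} = \frac{1}{\sqrt{-2 + \frac{164}{-2}}} = \frac{1}{\sqrt{-2 + 164 \left(- \frac{1}{2}\right)}} = \frac{1}{\sqrt{-2 - 82}} = \frac{1}{\sqrt{-84}} = \frac{1}{2 i \sqrt{21}} = - \frac{i \sqrt{21}}{42}$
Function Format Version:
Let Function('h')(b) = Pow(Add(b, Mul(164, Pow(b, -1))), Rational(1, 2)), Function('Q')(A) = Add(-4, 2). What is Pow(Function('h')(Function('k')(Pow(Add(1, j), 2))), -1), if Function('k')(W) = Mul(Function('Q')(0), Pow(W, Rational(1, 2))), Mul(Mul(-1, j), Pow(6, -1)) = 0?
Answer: Mul(Rational(-1, 42), I, Pow(21, Rational(1, 2))) ≈ Mul(-0.10911, I)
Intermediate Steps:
j = 0 (j = Mul(-6, 0) = 0)
Function('Q')(A) = -2
Function('k')(W) = Mul(-2, Pow(W, Rational(1, 2)))
Pow(Function('h')(Function('k')(Pow(Add(1, j), 2))), -1) = Pow(Pow(Add(Mul(-2, Pow(Pow(Add(1, 0), 2), Rational(1, 2))), Mul(164, Pow(Mul(-2, Pow(Pow(Add(1, 0), 2), Rational(1, 2))), -1))), Rational(1, 2)), -1) = Pow(Pow(Add(Mul(-2, Pow(Pow(1, 2), Rational(1, 2))), Mul(164, Pow(Mul(-2, Pow(Pow(1, 2), Rational(1, 2))), -1))), Rational(1, 2)), -1) = Pow(Pow(Add(Mul(-2, Pow(1, Rational(1, 2))), Mul(164, Pow(Mul(-2, Pow(1, Rational(1, 2))), -1))), Rational(1, 2)), -1) = Pow(Pow(Add(Mul(-2, 1), Mul(164, Pow(Mul(-2, 1), -1))), Rational(1, 2)), -1) = Pow(Pow(Add(-2, Mul(164, Pow(-2, -1))), Rational(1, 2)), -1) = Pow(Pow(Add(-2, Mul(164, Rational(-1, 2))), Rational(1, 2)), -1) = Pow(Pow(Add(-2, -82), Rational(1, 2)), -1) = Pow(Pow(-84, Rational(1, 2)), -1) = Pow(Mul(2, I, Pow(21, Rational(1, 2))), -1) = Mul(Rational(-1, 42), I, Pow(21, Rational(1, 2)))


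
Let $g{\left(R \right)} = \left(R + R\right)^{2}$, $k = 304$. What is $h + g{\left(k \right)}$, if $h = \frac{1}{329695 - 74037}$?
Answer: $\frac{94507558913}{255658} \approx 3.6966 \cdot 10^{5}$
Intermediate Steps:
$g{\left(R \right)} = 4 R^{2}$ ($g{\left(R \right)} = \left(2 R\right)^{2} = 4 R^{2}$)
$h = \frac{1}{255658} \approx 3.9115 \cdot 10^{-6}$
$h + g{\left(k \right)} = \frac{1}{255658} + 4 \cdot 304^{2} = \frac{1}{255658} + 4 \cdot 92416 = \frac{1}{255658} + 369664 = \frac{94507558913}{255658}$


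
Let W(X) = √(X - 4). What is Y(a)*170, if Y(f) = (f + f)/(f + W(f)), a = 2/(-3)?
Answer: 680/23 + 340*I*√42/23 ≈ 29.565 + 95.802*I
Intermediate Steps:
W(X) = √(-4 + X)
a = -⅔ (a = 2*(-⅓) = -⅔ ≈ -0.66667)
Y(f) = 2*f/(f + √(-4 + f)) (Y(f) = (f + f)/(f + √(-4 + f)) = (2*f)/(f + √(-4 + f)) = 2*f/(f + √(-4 + f)))
Y(a)*170 = (2*(-⅔)/(-⅔ + √(-4 - ⅔)))*170 = (2*(-⅔)/(-⅔ + √(-14/3)))*170 = (2*(-⅔)/(-⅔ + I*√42/3))*170 = -4/(3*(-⅔ + I*√42/3))*170 = -680/(3*(-⅔ + I*√42/3))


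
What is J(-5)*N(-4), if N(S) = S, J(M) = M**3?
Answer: 500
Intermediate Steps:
J(-5)*N(-4) = (-5)**3*(-4) = -125*(-4) = 500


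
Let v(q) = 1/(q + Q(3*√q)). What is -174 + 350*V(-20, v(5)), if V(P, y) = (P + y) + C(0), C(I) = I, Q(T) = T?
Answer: -14523/2 + 105*√5/2 ≈ -7144.1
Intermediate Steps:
v(q) = 1/(q + 3*√q)
V(P, y) = P + y (V(P, y) = (P + y) + 0 = P + y)
-174 + 350*V(-20, v(5)) = -174 + 350*(-20 + 1/(5 + 3*√5)) = -174 + (-7000 + 350/(5 + 3*√5)) = -7174 + 350/(5 + 3*√5)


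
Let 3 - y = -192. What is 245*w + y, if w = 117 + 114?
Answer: 56790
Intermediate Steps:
y = 195 (y = 3 - 1*(-192) = 3 + 192 = 195)
w = 231
245*w + y = 245*231 + 195 = 56595 + 195 = 56790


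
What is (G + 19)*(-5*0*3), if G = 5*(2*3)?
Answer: 0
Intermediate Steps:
G = 30 (G = 5*6 = 30)
(G + 19)*(-5*0*3) = (30 + 19)*(-5*0*3) = 49*(0*3) = 49*0 = 0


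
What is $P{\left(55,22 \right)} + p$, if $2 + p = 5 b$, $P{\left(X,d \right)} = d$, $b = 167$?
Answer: $855$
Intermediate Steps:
$p = 833$ ($p = -2 + 5 \cdot 167 = -2 + 835 = 833$)
$P{\left(55,22 \right)} + p = 22 + 833 = 855$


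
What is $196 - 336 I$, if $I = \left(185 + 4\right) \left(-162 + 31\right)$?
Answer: $8319220$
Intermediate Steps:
$I = -24759$ ($I = 189 \left(-131\right) = -24759$)
$196 - 336 I = 196 - -8319024 = 196 + 8319024 = 8319220$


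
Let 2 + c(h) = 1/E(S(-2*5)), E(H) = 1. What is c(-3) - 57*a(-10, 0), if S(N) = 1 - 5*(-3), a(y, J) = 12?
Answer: -685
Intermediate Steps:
S(N) = 16 (S(N) = 1 + 15 = 16)
c(h) = -1 (c(h) = -2 + 1/1 = -2 + 1 = -1)
c(-3) - 57*a(-10, 0) = -1 - 57*12 = -1 - 684 = -685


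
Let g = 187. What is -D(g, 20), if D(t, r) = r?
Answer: -20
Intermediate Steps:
-D(g, 20) = -1*20 = -20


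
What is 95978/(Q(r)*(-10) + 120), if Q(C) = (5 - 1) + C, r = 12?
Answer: -47989/20 ≈ -2399.4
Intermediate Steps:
Q(C) = 4 + C
95978/(Q(r)*(-10) + 120) = 95978/((4 + 12)*(-10) + 120) = 95978/(16*(-10) + 120) = 95978/(-160 + 120) = 95978/(-40) = 95978*(-1/40) = -47989/20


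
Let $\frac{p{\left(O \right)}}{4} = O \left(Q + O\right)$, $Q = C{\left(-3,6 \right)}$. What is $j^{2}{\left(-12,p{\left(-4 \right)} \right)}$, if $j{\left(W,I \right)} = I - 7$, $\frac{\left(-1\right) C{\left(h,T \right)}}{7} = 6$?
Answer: $531441$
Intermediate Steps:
$C{\left(h,T \right)} = -42$ ($C{\left(h,T \right)} = \left(-7\right) 6 = -42$)
$Q = -42$
$p{\left(O \right)} = 4 O \left(-42 + O\right)$
$j{\left(W,I \right)} = -7 + I$
$j^{2}{\left(-12,p{\left(-4 \right)} \right)} = \left(-7 + 4 \left(-4\right) \left(-42 - 4\right)\right)^{2} = \left(-7 + 4 \left(-4\right) \left(-46\right)\right)^{2} = \left(-7 + 736\right)^{2} = 729^{2} = 531441$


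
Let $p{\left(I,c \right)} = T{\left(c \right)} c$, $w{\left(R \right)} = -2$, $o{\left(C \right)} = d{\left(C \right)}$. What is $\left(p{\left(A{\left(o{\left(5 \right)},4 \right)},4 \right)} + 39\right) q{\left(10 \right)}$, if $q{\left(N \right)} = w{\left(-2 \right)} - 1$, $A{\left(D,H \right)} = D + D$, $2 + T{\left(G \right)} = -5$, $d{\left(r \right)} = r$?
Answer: $-33$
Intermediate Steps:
$T{\left(G \right)} = -7$ ($T{\left(G \right)} = -2 - 5 = -7$)
$o{\left(C \right)} = C$
$A{\left(D,H \right)} = 2 D$
$p{\left(I,c \right)} = - 7 c$
$q{\left(N \right)} = -3$ ($q{\left(N \right)} = -2 - 1 = -3$)
$\left(p{\left(A{\left(o{\left(5 \right)},4 \right)},4 \right)} + 39\right) q{\left(10 \right)} = \left(\left(-7\right) 4 + 39\right) \left(-3\right) = \left(-28 + 39\right) \left(-3\right) = 11 \left(-3\right) = -33$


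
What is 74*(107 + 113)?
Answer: 16280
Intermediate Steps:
74*(107 + 113) = 74*220 = 16280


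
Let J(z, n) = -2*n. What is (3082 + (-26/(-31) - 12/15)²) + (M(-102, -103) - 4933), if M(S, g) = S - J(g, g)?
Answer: -51869939/24025 ≈ -2159.0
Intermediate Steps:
M(S, g) = S + 2*g (M(S, g) = S - (-2)*g = S + 2*g)
(3082 + (-26/(-31) - 12/15)²) + (M(-102, -103) - 4933) = (3082 + (-26/(-31) - 12/15)²) + ((-102 + 2*(-103)) - 4933) = (3082 + (-26*(-1/31) - 12*1/15)²) + ((-102 - 206) - 4933) = (3082 + (26/31 - ⅘)²) + (-308 - 4933) = (3082 + (6/155)²) - 5241 = (3082 + 36/24025) - 5241 = 74045086/24025 - 5241 = -51869939/24025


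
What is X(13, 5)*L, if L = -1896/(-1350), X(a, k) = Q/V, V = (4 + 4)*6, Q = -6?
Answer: -79/450 ≈ -0.17556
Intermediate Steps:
V = 48 (V = 8*6 = 48)
X(a, k) = -⅛ (X(a, k) = -6/48 = -6*1/48 = -⅛)
L = 316/225 (L = -1896*(-1/1350) = 316/225 ≈ 1.4044)
X(13, 5)*L = -⅛*316/225 = -79/450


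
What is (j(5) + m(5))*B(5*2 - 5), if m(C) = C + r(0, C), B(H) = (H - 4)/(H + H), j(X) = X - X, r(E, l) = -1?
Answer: ⅖ ≈ 0.40000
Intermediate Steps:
j(X) = 0
B(H) = (-4 + H)/(2*H) (B(H) = (-4 + H)/((2*H)) = (-4 + H)*(1/(2*H)) = (-4 + H)/(2*H))
m(C) = -1 + C (m(C) = C - 1 = -1 + C)
(j(5) + m(5))*B(5*2 - 5) = (0 + (-1 + 5))*((-4 + (5*2 - 5))/(2*(5*2 - 5))) = (0 + 4)*((-4 + (10 - 5))/(2*(10 - 5))) = 4*((½)*(-4 + 5)/5) = 4*((½)*(⅕)*1) = 4*(⅒) = ⅖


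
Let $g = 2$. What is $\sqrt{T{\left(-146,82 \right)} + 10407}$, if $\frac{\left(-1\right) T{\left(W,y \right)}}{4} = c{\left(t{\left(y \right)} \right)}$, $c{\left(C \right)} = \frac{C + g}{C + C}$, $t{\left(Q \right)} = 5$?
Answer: $\frac{\sqrt{260105}}{5} \approx 102.0$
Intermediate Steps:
$c{\left(C \right)} = \frac{2 + C}{2 C}$ ($c{\left(C \right)} = \frac{C + 2}{C + C} = \frac{2 + C}{2 C}$)
$T{\left(W,y \right)} = - \frac{14}{5}$ ($T{\left(W,y \right)} = - 4 \frac{2 + 5}{2 \cdot 5} = - 4 \cdot \frac{1}{2} \cdot \frac{1}{5} \cdot 7 = \left(-4\right) \frac{7}{10} = - \frac{14}{5}$)
$\sqrt{T{\left(-146,82 \right)} + 10407} = \sqrt{- \frac{14}{5} + 10407} = \sqrt{\frac{52021}{5}} = \frac{\sqrt{260105}}{5}$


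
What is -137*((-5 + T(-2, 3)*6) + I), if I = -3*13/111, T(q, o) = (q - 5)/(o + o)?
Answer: 62609/37 ≈ 1692.1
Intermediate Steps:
T(q, o) = (-5 + q)/(2*o) (T(q, o) = (-5 + q)/((2*o)) = (-5 + q)*(1/(2*o)) = (-5 + q)/(2*o))
I = -13/37 (I = -39*1/111 = -13/37 ≈ -0.35135)
-137*((-5 + T(-2, 3)*6) + I) = -137*((-5 + ((½)*(-5 - 2)/3)*6) - 13/37) = -137*((-5 + ((½)*(⅓)*(-7))*6) - 13/37) = -137*((-5 - 7/6*6) - 13/37) = -137*((-5 - 7) - 13/37) = -137*(-12 - 13/37) = -137*(-457/37) = 62609/37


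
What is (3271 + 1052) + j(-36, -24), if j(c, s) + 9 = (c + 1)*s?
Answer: 5154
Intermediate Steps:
j(c, s) = -9 + s*(1 + c) (j(c, s) = -9 + (c + 1)*s = -9 + (1 + c)*s = -9 + s*(1 + c))
(3271 + 1052) + j(-36, -24) = (3271 + 1052) + (-9 - 24 - 36*(-24)) = 4323 + (-9 - 24 + 864) = 4323 + 831 = 5154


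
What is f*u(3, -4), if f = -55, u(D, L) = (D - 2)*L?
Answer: 220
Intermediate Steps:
u(D, L) = L*(-2 + D) (u(D, L) = (-2 + D)*L = L*(-2 + D))
f*u(3, -4) = -(-220)*(-2 + 3) = -(-220) = -55*(-4) = 220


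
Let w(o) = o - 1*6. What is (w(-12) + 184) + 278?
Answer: 444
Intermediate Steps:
w(o) = -6 + o (w(o) = o - 6 = -6 + o)
(w(-12) + 184) + 278 = ((-6 - 12) + 184) + 278 = (-18 + 184) + 278 = 166 + 278 = 444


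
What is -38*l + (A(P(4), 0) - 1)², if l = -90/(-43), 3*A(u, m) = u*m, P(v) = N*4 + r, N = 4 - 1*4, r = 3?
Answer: -3377/43 ≈ -78.535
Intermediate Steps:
N = 0 (N = 4 - 4 = 0)
P(v) = 3 (P(v) = 0*4 + 3 = 0 + 3 = 3)
A(u, m) = m*u/3 (A(u, m) = (u*m)/3 = (m*u)/3 = m*u/3)
l = 90/43 (l = -90*(-1/43) = 90/43 ≈ 2.0930)
-38*l + (A(P(4), 0) - 1)² = -38*90/43 + ((⅓)*0*3 - 1)² = -3420/43 + (0 - 1)² = -3420/43 + (-1)² = -3420/43 + 1 = -3377/43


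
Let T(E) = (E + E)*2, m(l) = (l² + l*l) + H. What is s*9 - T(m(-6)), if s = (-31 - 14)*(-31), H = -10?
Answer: 12307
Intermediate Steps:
s = 1395 (s = -45*(-31) = 1395)
m(l) = -10 + 2*l² (m(l) = (l² + l*l) - 10 = (l² + l²) - 10 = 2*l² - 10 = -10 + 2*l²)
T(E) = 4*E (T(E) = (2*E)*2 = 4*E)
s*9 - T(m(-6)) = 1395*9 - 4*(-10 + 2*(-6)²) = 12555 - 4*(-10 + 2*36) = 12555 - 4*(-10 + 72) = 12555 - 4*62 = 12555 - 1*248 = 12555 - 248 = 12307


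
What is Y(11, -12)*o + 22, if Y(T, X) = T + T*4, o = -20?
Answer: -1078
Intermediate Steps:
Y(T, X) = 5*T (Y(T, X) = T + 4*T = 5*T)
Y(11, -12)*o + 22 = (5*11)*(-20) + 22 = 55*(-20) + 22 = -1100 + 22 = -1078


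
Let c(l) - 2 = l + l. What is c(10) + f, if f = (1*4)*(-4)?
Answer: 6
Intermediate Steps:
c(l) = 2 + 2*l (c(l) = 2 + (l + l) = 2 + 2*l)
f = -16 (f = 4*(-4) = -16)
c(10) + f = (2 + 2*10) - 16 = (2 + 20) - 16 = 22 - 16 = 6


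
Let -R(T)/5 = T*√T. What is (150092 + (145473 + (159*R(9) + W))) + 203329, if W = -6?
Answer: 477423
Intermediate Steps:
R(T) = -5*T^(3/2) (R(T) = -5*T*√T = -5*T^(3/2))
(150092 + (145473 + (159*R(9) + W))) + 203329 = (150092 + (145473 + (159*(-5*9^(3/2)) - 6))) + 203329 = (150092 + (145473 + (159*(-5*27) - 6))) + 203329 = (150092 + (145473 + (159*(-135) - 6))) + 203329 = (150092 + (145473 + (-21465 - 6))) + 203329 = (150092 + (145473 - 21471)) + 203329 = (150092 + 124002) + 203329 = 274094 + 203329 = 477423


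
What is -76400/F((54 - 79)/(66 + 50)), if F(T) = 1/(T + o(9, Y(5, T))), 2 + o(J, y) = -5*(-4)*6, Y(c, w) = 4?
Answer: -260963300/29 ≈ -8.9987e+6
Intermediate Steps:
o(J, y) = 118 (o(J, y) = -2 - 5*(-4)*6 = -2 + 20*6 = -2 + 120 = 118)
F(T) = 1/(118 + T) (F(T) = 1/(T + 118) = 1/(118 + T))
-76400/F((54 - 79)/(66 + 50)) = -(9015200 + 76400*(54 - 79)/(66 + 50)) = -76400/(1/(118 - 25/116)) = -76400/(1/(13663/116)) = -76400/116/13663 = -76400*13663/116 = -260963300/29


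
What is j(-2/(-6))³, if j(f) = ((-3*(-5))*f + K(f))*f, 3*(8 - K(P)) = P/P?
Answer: 54872/729 ≈ 75.270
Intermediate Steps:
K(P) = 23/3 (K(P) = 8 - P/(3*P) = 8 - ⅓*1 = 8 - ⅓ = 23/3)
j(f) = f*(23/3 + 15*f) (j(f) = ((-3*(-5))*f + 23/3)*f = (15*f + 23/3)*f = (23/3 + 15*f)*f = f*(23/3 + 15*f))
j(-2/(-6))³ = ((-2/(-6))*(23 + 45*(-2/(-6)))/3)³ = ((-2*(-⅙))*(23 + 45*(-2*(-⅙)))/3)³ = ((⅓)*(⅓)*(23 + 45*(⅓)))³ = ((⅓)*(⅓)*(23 + 15))³ = ((⅓)*(⅓)*38)³ = (38/9)³ = 54872/729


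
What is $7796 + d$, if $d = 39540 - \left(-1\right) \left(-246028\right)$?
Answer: $-198692$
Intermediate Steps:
$d = -206488$ ($d = 39540 - 246028 = -206488$)
$7796 + d = 7796 - 206488 = -198692$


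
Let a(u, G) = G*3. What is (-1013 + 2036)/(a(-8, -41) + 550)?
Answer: 1023/427 ≈ 2.3958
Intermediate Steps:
a(u, G) = 3*G
(-1013 + 2036)/(a(-8, -41) + 550) = (-1013 + 2036)/(3*(-41) + 550) = 1023/(-123 + 550) = 1023/427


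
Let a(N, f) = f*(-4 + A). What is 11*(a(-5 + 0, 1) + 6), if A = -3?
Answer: -11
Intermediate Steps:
a(N, f) = -7*f (a(N, f) = f*(-4 - 3) = f*(-7) = -7*f)
11*(a(-5 + 0, 1) + 6) = 11*(-7*1 + 6) = 11*(-7 + 6) = 11*(-1) = -11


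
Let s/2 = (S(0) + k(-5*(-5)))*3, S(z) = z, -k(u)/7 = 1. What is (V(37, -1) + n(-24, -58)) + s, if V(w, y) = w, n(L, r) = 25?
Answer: 20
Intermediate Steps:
k(u) = -7 (k(u) = -7*1 = -7)
s = -42 (s = 2*((0 - 7)*3) = 2*(-7*3) = 2*(-21) = -42)
(V(37, -1) + n(-24, -58)) + s = (37 + 25) - 42 = 62 - 42 = 20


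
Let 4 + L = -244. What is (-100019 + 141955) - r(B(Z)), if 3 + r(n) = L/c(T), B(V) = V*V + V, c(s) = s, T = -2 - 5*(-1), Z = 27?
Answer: 126065/3 ≈ 42022.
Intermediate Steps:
L = -248 (L = -4 - 244 = -248)
T = 3 (T = -2 + 5 = 3)
B(V) = V + V**2 (B(V) = V**2 + V = V + V**2)
r(n) = -257/3 (r(n) = -3 - 248/3 = -257/3)
(-100019 + 141955) - r(B(Z)) = (-100019 + 141955) - 1*(-257/3) = 41936 + 257/3 = 126065/3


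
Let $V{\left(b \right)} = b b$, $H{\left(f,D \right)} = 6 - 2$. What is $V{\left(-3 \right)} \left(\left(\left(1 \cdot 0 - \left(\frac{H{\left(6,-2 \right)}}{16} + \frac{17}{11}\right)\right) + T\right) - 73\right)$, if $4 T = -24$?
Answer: $- \frac{31995}{44} \approx -727.16$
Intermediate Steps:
$T = -6$ ($T = \frac{1}{4} \left(-24\right) = -6$)
$H{\left(f,D \right)} = 4$ ($H{\left(f,D \right)} = 6 - 2 = 4$)
$V{\left(b \right)} = b^{2}$
$V{\left(-3 \right)} \left(\left(\left(1 \cdot 0 - \left(\frac{H{\left(6,-2 \right)}}{16} + \frac{17}{11}\right)\right) + T\right) - 73\right) = \left(-3\right)^{2} \left(\left(\left(1 \cdot 0 - \left(\frac{4}{16} + \frac{17}{11}\right)\right) - 6\right) - 73\right) = 9 \left(\left(\left(0 - \left(4 \cdot \frac{1}{16} + 17 \cdot \frac{1}{11}\right)\right) - 6\right) - 73\right) = 9 \left(\left(\left(0 - \left(\frac{1}{4} + \frac{17}{11}\right)\right) - 6\right) - 73\right) = 9 \left(\left(\left(0 - \frac{79}{44}\right) - 6\right) - 73\right) = 9 \left(\left(- \frac{79}{44} - 6\right) - 73\right) = 9 \left(- \frac{343}{44} - 73\right) = 9 \left(- \frac{3555}{44}\right) = - \frac{31995}{44}$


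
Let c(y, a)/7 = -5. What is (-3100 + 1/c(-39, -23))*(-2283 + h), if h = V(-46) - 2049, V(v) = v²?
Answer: 240438216/35 ≈ 6.8697e+6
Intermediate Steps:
c(y, a) = -35 (c(y, a) = 7*(-5) = -35)
h = 67 (h = (-46)² - 2049 = 2116 - 2049 = 67)
(-3100 + 1/c(-39, -23))*(-2283 + h) = (-3100 + 1/(-35))*(-2283 + 67) = (-3100 - 1/35)*(-2216) = -108501/35*(-2216) = 240438216/35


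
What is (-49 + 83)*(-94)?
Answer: -3196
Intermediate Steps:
(-49 + 83)*(-94) = 34*(-94) = -3196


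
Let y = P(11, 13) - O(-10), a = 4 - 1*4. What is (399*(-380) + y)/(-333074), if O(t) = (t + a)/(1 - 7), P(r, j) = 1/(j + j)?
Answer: 11826487/25979772 ≈ 0.45522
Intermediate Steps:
a = 0 (a = 4 - 4 = 0)
P(r, j) = 1/(2*j)
O(t) = -t/6 (O(t) = (t + 0)/(1 - 7) = t/(-6) = t*(-1/6) = -t/6)
y = -127/78 (y = (1/2)/13 - (-1)*(-10)/6 = (1/2)*(1/13) - 1*5/3 = 1/26 - 5/3 = -127/78 ≈ -1.6282)
(399*(-380) + y)/(-333074) = (399*(-380) - 127/78)/(-333074) = (-151620 - 127/78)*(-1/333074) = -11826487/78*(-1/333074) = 11826487/25979772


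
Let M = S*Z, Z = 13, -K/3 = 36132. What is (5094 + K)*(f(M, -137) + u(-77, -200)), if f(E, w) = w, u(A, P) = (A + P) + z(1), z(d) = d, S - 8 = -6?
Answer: 42663726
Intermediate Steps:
K = -108396 (K = -3*36132 = -108396)
S = 2 (S = 8 - 6 = 2)
u(A, P) = 1 + A + P (u(A, P) = (A + P) + 1 = 1 + A + P)
M = 26 (M = 2*13 = 26)
(5094 + K)*(f(M, -137) + u(-77, -200)) = (5094 - 108396)*(-137 + (1 - 77 - 200)) = -103302*(-137 - 276) = -103302*(-413) = 42663726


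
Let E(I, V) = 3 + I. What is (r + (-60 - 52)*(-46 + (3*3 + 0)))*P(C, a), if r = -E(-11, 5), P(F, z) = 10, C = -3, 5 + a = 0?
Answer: 41520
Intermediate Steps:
a = -5 (a = -5 + 0 = -5)
r = 8 (r = -(3 - 11) = -1*(-8) = 8)
(r + (-60 - 52)*(-46 + (3*3 + 0)))*P(C, a) = (8 + (-60 - 52)*(-46 + (3*3 + 0)))*10 = (8 - 112*(-46 + (9 + 0)))*10 = (8 - 112*(-46 + 9))*10 = (8 - 112*(-37))*10 = (8 + 4144)*10 = 4152*10 = 41520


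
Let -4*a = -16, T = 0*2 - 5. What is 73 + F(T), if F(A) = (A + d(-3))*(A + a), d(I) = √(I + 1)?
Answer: 78 - I*√2 ≈ 78.0 - 1.4142*I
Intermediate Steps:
T = -5 (T = 0 - 5 = -5)
d(I) = √(1 + I)
a = 4 (a = -¼*(-16) = 4)
F(A) = (4 + A)*(A + I*√2) (F(A) = (A + √(1 - 3))*(A + 4) = (A + √(-2))*(4 + A) = (A + I*√2)*(4 + A) = (4 + A)*(A + I*√2))
73 + F(T) = 73 + ((-5)² + 4*(-5) + 4*I*√2 + I*(-5)*√2) = 73 + (25 - 20 + 4*I*√2 - 5*I*√2) = 73 + (5 - I*√2) = 78 - I*√2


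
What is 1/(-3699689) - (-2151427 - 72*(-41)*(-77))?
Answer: 8800564914658/3699689 ≈ 2.3787e+6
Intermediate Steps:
1/(-3699689) - (-2151427 - 72*(-41)*(-77)) = -1/3699689 - (-2151427 + 2952*(-77)) = -1/3699689 - (-2151427 - 227304) = -1/3699689 - 1*(-2378731) = -1/3699689 + 2378731 = 8800564914658/3699689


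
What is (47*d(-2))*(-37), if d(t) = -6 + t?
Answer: 13912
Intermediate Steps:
(47*d(-2))*(-37) = (47*(-6 - 2))*(-37) = (47*(-8))*(-37) = -376*(-37) = 13912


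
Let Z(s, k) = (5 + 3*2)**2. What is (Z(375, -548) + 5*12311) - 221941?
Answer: -160265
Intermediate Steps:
Z(s, k) = 121 (Z(s, k) = (5 + 6)**2 = 11**2 = 121)
(Z(375, -548) + 5*12311) - 221941 = (121 + 5*12311) - 221941 = (121 + 61555) - 221941 = 61676 - 221941 = -160265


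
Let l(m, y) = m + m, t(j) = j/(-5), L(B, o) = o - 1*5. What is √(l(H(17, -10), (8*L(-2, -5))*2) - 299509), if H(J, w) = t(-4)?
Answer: 3*I*√831965/5 ≈ 547.27*I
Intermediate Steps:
L(B, o) = -5 + o (L(B, o) = o - 5 = -5 + o)
t(j) = -j/5 (t(j) = j*(-⅕) = -j/5)
H(J, w) = ⅘ (H(J, w) = -⅕*(-4) = ⅘)
l(m, y) = 2*m
√(l(H(17, -10), (8*L(-2, -5))*2) - 299509) = √(2*(⅘) - 299509) = √(8/5 - 299509) = √(-1497537/5) = 3*I*√831965/5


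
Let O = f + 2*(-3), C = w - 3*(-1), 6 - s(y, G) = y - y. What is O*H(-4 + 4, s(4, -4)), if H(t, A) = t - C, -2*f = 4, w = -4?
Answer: -8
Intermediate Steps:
f = -2 (f = -½*4 = -2)
s(y, G) = 6 (s(y, G) = 6 - (y - y) = 6 - 1*0 = 6 + 0 = 6)
C = -1 (C = -4 - 3*(-1) = -4 + 3 = -1)
H(t, A) = 1 + t (H(t, A) = t - 1*(-1) = t + 1 = 1 + t)
O = -8 (O = -2 + 2*(-3) = -2 - 6 = -8)
O*H(-4 + 4, s(4, -4)) = -8*(1 + (-4 + 4)) = -8*(1 + 0) = -8*1 = -8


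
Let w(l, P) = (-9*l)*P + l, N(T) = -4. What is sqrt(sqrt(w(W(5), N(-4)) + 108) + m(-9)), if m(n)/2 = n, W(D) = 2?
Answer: sqrt(-18 + sqrt(182)) ≈ 2.1235*I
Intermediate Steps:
w(l, P) = l - 9*P*l (w(l, P) = -9*P*l + l = l - 9*P*l)
m(n) = 2*n
sqrt(sqrt(w(W(5), N(-4)) + 108) + m(-9)) = sqrt(sqrt(2*(1 - 9*(-4)) + 108) + 2*(-9)) = sqrt(sqrt(2*(1 + 36) + 108) - 18) = sqrt(sqrt(2*37 + 108) - 18) = sqrt(sqrt(74 + 108) - 18) = sqrt(sqrt(182) - 18) = sqrt(-18 + sqrt(182))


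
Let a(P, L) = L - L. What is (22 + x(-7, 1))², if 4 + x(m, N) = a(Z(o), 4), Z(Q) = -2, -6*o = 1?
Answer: 324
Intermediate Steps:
o = -⅙ (o = -⅙*1 = -⅙ ≈ -0.16667)
a(P, L) = 0
x(m, N) = -4 (x(m, N) = -4 + 0 = -4)
(22 + x(-7, 1))² = (22 - 4)² = 18² = 324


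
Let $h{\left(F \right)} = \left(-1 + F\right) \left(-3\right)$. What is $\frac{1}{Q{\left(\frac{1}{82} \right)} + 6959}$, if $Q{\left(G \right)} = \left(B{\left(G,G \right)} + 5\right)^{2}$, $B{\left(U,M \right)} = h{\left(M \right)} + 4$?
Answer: $\frac{6724}{47754677} \approx 0.0001408$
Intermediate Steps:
$h{\left(F \right)} = 3 - 3 F$
$B{\left(U,M \right)} = 7 - 3 M$ ($B{\left(U,M \right)} = \left(3 - 3 M\right) + 4 = 7 - 3 M$)
$Q{\left(G \right)} = \left(12 - 3 G\right)^{2}$ ($Q{\left(G \right)} = \left(\left(7 - 3 G\right) + 5\right)^{2} = \left(12 - 3 G\right)^{2}$)
$\frac{1}{Q{\left(\frac{1}{82} \right)} + 6959} = \frac{1}{9 \left(-4 + \frac{1}{82}\right)^{2} + 6959} = \frac{1}{9 \left(- \frac{327}{82}\right)^{2} + 6959} = \frac{1}{9 \cdot \frac{106929}{6724} + 6959} = \frac{1}{\frac{962361}{6724} + 6959} = \frac{1}{\frac{47754677}{6724}} = \frac{6724}{47754677}$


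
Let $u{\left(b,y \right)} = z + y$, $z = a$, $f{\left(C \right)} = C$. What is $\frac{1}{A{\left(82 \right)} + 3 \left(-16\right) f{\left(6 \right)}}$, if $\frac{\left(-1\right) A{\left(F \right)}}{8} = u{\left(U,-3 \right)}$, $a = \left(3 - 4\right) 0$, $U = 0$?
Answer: $- \frac{1}{264} \approx -0.0037879$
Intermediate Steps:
$a = 0$ ($a = \left(-1\right) 0 = 0$)
$z = 0$
$u{\left(b,y \right)} = y$ ($u{\left(b,y \right)} = 0 + y = y$)
$A{\left(F \right)} = 24$ ($A{\left(F \right)} = \left(-8\right) \left(-3\right) = 24$)
$\frac{1}{A{\left(82 \right)} + 3 \left(-16\right) f{\left(6 \right)}} = \frac{1}{24 + 3 \left(-16\right) 6} = \frac{1}{24 - 288} = \frac{1}{-264} = - \frac{1}{264}$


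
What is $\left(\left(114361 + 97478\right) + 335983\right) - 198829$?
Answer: $348993$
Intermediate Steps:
$\left(\left(114361 + 97478\right) + 335983\right) - 198829 = \left(211839 + 335983\right) - 198829 = 547822 - 198829 = 348993$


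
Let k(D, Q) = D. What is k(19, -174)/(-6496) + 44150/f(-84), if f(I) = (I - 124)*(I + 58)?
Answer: 8959239/1097824 ≈ 8.1609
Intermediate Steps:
f(I) = (-124 + I)*(58 + I)
k(19, -174)/(-6496) + 44150/f(-84) = 19/(-6496) + 44150/(-7192 + (-84)**2 - 66*(-84)) = 19*(-1/6496) + 44150/(-7192 + 7056 + 5544) = -19/6496 + 44150/5408 = -19/6496 + 44150*(1/5408) = -19/6496 + 22075/2704 = 8959239/1097824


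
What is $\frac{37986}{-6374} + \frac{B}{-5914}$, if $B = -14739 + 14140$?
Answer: $- \frac{110415589}{18847918} \approx -5.8582$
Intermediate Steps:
$B = -599$
$\frac{37986}{-6374} + \frac{B}{-5914} = \frac{37986}{-6374} - \frac{599}{-5914} = 37986 \left(- \frac{1}{6374}\right) - - \frac{599}{5914} = - \frac{18993}{3187} + \frac{599}{5914} = - \frac{110415589}{18847918}$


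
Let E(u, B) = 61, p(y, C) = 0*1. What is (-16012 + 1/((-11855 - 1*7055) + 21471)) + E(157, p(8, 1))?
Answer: -40850510/2561 ≈ -15951.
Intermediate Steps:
p(y, C) = 0
(-16012 + 1/((-11855 - 1*7055) + 21471)) + E(157, p(8, 1)) = (-16012 + 1/((-11855 - 1*7055) + 21471)) + 61 = (-16012 + 1/((-11855 - 7055) + 21471)) + 61 = (-16012 + 1/(-18910 + 21471)) + 61 = (-16012 + 1/2561) + 61 = -41006731/2561 + 61 = -40850510/2561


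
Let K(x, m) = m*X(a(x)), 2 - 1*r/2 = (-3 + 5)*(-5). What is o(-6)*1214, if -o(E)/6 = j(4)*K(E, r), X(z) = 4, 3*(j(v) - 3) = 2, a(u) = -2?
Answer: -2563968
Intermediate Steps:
j(v) = 11/3 (j(v) = 3 + (1/3)*2 = 3 + 2/3 = 11/3)
r = 24 (r = 4 - 2*(-3 + 5)*(-5) = 4 - 4*(-5) = 4 - 2*(-10) = 4 + 20 = 24)
K(x, m) = 4*m (K(x, m) = m*4 = 4*m)
o(E) = -2112 (o(E) = -22*4*24 = -22*96 = -6*352 = -2112)
o(-6)*1214 = -2112*1214 = -2563968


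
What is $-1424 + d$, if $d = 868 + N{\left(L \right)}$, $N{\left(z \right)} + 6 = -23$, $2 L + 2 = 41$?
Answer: $-585$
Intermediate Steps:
$L = \frac{39}{2}$ ($L = -1 + \frac{1}{2} \cdot 41 = -1 + \frac{41}{2} = \frac{39}{2} \approx 19.5$)
$N{\left(z \right)} = -29$ ($N{\left(z \right)} = -6 - 23 = -29$)
$d = 839$ ($d = 868 - 29 = 839$)
$-1424 + d = -1424 + 839 = -585$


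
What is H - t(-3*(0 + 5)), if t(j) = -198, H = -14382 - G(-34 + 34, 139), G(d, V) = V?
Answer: -14323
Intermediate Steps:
H = -14521 (H = -14382 - 1*139 = -14382 - 139 = -14521)
H - t(-3*(0 + 5)) = -14521 - 1*(-198) = -14521 + 198 = -14323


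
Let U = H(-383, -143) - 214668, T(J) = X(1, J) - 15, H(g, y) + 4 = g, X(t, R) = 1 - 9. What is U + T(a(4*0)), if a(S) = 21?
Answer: -215078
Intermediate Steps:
X(t, R) = -8
H(g, y) = -4 + g
T(J) = -23 (T(J) = -8 - 15 = -23)
U = -215055 (U = (-4 - 383) - 214668 = -387 - 214668 = -215055)
U + T(a(4*0)) = -215055 - 23 = -215078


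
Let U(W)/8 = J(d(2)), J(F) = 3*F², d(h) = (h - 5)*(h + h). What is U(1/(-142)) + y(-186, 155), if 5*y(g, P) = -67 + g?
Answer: 17027/5 ≈ 3405.4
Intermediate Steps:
d(h) = 2*h*(-5 + h) (d(h) = (-5 + h)*(2*h) = 2*h*(-5 + h))
y(g, P) = -67/5 + g/5 (y(g, P) = (-67 + g)/5 = -67/5 + g/5)
U(W) = 3456 (U(W) = 8*(3*(2*2*(-5 + 2))²) = 8*(3*(2*2*(-3))²) = 8*(3*(-12)²) = 8*(3*144) = 8*432 = 3456)
U(1/(-142)) + y(-186, 155) = 3456 + (-67/5 + (⅕)*(-186)) = 3456 + (-67/5 - 186/5) = 3456 - 253/5 = 17027/5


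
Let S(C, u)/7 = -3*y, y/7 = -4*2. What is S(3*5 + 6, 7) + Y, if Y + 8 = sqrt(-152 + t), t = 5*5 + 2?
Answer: 1168 + 5*I*sqrt(5) ≈ 1168.0 + 11.18*I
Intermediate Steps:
y = -56 (y = 7*(-4*2) = 7*(-8) = -56)
t = 27 (t = 25 + 2 = 27)
S(C, u) = 1176 (S(C, u) = 7*(-3*(-56)) = 7*168 = 1176)
Y = -8 + 5*I*sqrt(5) (Y = -8 + sqrt(-152 + 27) = -8 + sqrt(-125) = -8 + 5*I*sqrt(5) ≈ -8.0 + 11.18*I)
S(3*5 + 6, 7) + Y = 1176 + (-8 + 5*I*sqrt(5)) = 1168 + 5*I*sqrt(5)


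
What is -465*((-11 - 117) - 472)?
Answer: 279000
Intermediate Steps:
-465*((-11 - 117) - 472) = -465*(-128 - 472) = -465*(-600) = 279000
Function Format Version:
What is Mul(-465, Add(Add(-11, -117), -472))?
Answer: 279000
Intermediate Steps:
Mul(-465, Add(Add(-11, -117), -472)) = Mul(-465, Add(-128, -472)) = Mul(-465, -600) = 279000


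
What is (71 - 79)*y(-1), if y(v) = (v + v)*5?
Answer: 80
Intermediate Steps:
y(v) = 10*v (y(v) = (2*v)*5 = 10*v)
(71 - 79)*y(-1) = (71 - 79)*(10*(-1)) = -8*(-10) = 80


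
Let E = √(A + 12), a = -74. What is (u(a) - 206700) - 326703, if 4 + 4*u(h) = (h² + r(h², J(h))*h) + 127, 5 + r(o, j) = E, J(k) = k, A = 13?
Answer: -2128013/4 ≈ -5.3200e+5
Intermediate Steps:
E = 5 (E = √(13 + 12) = √25 = 5)
r(o, j) = 0 (r(o, j) = -5 + 5 = 0)
u(h) = 123/4 + h²/4 (u(h) = -1 + ((h² + 0*h) + 127)/4 = -1 + ((h² + 0) + 127)/4 = -1 + (h² + 127)/4 = -1 + (127 + h²)/4 = -1 + (127/4 + h²/4) = 123/4 + h²/4)
(u(a) - 206700) - 326703 = ((123/4 + (¼)*(-74)²) - 206700) - 326703 = ((123/4 + (¼)*5476) - 206700) - 326703 = ((123/4 + 1369) - 206700) - 326703 = (5599/4 - 206700) - 326703 = -821201/4 - 326703 = -2128013/4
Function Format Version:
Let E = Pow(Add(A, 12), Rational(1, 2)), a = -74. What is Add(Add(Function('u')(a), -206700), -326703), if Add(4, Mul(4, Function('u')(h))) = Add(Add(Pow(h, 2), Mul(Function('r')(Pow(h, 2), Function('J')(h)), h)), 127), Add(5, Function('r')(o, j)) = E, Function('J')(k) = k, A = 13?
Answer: Rational(-2128013, 4) ≈ -5.3200e+5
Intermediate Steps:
E = 5 (E = Pow(Add(13, 12), Rational(1, 2)) = Pow(25, Rational(1, 2)) = 5)
Function('r')(o, j) = 0 (Function('r')(o, j) = Add(-5, 5) = 0)
Function('u')(h) = Add(Rational(123, 4), Mul(Rational(1, 4), Pow(h, 2))) (Function('u')(h) = Add(-1, Mul(Rational(1, 4), Add(Add(Pow(h, 2), Mul(0, h)), 127))) = Add(-1, Mul(Rational(1, 4), Add(Add(Pow(h, 2), 0), 127))) = Add(-1, Mul(Rational(1, 4), Add(Pow(h, 2), 127))) = Add(-1, Mul(Rational(1, 4), Add(127, Pow(h, 2)))) = Add(-1, Add(Rational(127, 4), Mul(Rational(1, 4), Pow(h, 2)))) = Add(Rational(123, 4), Mul(Rational(1, 4), Pow(h, 2))))
Add(Add(Function('u')(a), -206700), -326703) = Add(Add(Add(Rational(123, 4), Mul(Rational(1, 4), Pow(-74, 2))), -206700), -326703) = Add(Add(Add(Rational(123, 4), Mul(Rational(1, 4), 5476)), -206700), -326703) = Add(Add(Add(Rational(123, 4), 1369), -206700), -326703) = Add(Add(Rational(5599, 4), -206700), -326703) = Add(Rational(-821201, 4), -326703) = Rational(-2128013, 4)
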